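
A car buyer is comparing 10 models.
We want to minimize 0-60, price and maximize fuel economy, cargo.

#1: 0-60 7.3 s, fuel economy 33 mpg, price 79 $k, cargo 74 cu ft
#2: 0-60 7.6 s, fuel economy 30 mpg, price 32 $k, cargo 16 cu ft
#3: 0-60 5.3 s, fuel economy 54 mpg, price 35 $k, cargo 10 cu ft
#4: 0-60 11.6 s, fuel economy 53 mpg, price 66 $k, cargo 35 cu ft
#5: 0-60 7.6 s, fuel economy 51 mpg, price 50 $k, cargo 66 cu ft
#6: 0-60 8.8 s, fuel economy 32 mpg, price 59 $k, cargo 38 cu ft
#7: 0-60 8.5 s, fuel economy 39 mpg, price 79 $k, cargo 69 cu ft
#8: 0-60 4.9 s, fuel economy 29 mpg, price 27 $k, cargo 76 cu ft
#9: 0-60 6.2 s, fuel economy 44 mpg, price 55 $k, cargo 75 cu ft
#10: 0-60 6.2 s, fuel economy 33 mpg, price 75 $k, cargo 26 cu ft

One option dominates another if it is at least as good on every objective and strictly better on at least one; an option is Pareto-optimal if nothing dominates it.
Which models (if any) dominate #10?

#9

#9: 0-60 6.2≤6.2, fuel economy 44≥33, price 55≤75, cargo 75≥26 — dominates #10.
Others (#1, #2, #3, #4, #5, #6, #7, #8) are each worse than #10 on at least one objective.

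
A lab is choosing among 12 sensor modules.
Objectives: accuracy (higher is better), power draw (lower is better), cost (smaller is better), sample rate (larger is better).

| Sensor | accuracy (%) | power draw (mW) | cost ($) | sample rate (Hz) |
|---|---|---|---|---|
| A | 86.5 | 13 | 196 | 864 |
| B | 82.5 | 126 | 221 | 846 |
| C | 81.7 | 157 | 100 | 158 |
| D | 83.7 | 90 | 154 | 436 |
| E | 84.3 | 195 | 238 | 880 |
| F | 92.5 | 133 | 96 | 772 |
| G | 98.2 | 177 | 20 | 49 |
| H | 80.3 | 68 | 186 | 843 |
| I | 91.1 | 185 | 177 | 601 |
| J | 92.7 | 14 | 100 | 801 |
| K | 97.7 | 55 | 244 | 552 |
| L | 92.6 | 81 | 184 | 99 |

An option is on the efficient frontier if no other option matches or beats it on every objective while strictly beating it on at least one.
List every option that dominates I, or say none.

F, J

F: accuracy 92.5≥91.1, power draw 133≤185, cost 96≤177, sample rate 772≥601 — dominates I.
J: accuracy 92.7≥91.1, power draw 14≤185, cost 100≤177, sample rate 801≥601 — dominates I.
Others (A, B, C, D, E, G, H, K, L) are each worse than I on at least one objective.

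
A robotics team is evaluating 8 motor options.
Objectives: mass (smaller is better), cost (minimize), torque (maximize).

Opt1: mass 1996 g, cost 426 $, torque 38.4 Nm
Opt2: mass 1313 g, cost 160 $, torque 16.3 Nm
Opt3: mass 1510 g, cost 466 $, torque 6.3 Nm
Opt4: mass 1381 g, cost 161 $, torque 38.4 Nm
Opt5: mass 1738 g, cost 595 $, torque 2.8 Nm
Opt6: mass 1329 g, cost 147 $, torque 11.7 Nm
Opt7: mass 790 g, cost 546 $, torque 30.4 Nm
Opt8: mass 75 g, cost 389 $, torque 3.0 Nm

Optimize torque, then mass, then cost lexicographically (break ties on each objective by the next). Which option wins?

Opt4

First maximize torque: best is 38.4, kept {Opt1, Opt4}.
Then minimize mass: best is 1381, kept {Opt4}.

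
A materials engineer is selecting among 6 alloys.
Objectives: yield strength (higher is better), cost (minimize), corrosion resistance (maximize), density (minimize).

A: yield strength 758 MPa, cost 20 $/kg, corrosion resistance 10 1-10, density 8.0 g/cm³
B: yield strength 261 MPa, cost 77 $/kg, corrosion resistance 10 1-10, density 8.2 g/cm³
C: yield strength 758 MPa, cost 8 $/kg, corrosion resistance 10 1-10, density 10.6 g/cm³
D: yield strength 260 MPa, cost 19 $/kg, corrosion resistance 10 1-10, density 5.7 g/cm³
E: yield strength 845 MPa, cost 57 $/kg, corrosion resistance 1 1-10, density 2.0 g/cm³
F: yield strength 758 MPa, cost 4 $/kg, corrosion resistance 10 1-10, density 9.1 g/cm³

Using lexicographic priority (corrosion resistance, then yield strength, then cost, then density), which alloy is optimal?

First maximize corrosion resistance: best is 10, kept {A, B, C, D, F}.
Then maximize yield strength: best is 758, kept {A, C, F}.
Then minimize cost: best is 4, kept {F}.

F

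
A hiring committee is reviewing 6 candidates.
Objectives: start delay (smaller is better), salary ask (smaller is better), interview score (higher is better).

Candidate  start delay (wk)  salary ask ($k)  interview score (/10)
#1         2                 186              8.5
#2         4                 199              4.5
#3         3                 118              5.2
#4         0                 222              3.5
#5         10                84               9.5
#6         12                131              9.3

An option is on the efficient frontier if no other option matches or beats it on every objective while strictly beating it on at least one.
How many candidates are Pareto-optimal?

4

#1: not dominated.
#2: dominated by #1 (start delay 2≤4, salary ask 186≤199, interview score 8.5≥4.5).
#3: not dominated.
#4: not dominated (best start delay).
#5: not dominated (best salary ask).
#6: dominated by #5 (start delay 10≤12, salary ask 84≤131, interview score 9.5≥9.3).
Pareto-optimal: #1, #3, #4, #5 → 4.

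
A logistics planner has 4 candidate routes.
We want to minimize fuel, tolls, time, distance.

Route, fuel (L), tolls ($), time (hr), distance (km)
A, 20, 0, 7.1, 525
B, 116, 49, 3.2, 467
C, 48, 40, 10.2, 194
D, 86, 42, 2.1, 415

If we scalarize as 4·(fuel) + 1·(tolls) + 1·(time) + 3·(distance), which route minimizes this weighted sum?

C

A: 4·20 + 1·0 + 1·7.1 + 3·525 = 1662.1
B: 4·116 + 1·49 + 1·3.2 + 3·467 = 1917.2
C: 4·48 + 1·40 + 1·10.2 + 3·194 = 824.2
D: 4·86 + 1·42 + 1·2.1 + 3·415 = 1633.1
Lowest: C at 824.2.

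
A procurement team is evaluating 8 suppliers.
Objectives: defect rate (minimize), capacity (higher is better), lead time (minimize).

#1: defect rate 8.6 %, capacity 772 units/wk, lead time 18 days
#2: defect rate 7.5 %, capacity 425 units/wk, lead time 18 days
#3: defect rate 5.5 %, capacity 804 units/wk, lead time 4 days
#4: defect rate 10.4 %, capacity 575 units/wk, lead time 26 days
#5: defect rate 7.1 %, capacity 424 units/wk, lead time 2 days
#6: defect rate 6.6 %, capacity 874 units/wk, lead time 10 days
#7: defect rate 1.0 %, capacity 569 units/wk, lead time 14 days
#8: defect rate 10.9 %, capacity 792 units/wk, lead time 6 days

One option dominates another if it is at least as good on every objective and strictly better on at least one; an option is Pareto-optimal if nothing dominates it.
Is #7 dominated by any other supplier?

#1: worse on defect rate (8.6 vs 1.0).
#2: worse on defect rate (7.5 vs 1.0).
#3: worse on defect rate (5.5 vs 1.0).
#4: worse on defect rate (10.4 vs 1.0).
#5: worse on defect rate (7.1 vs 1.0).
#6: worse on defect rate (6.6 vs 1.0).
#8: worse on defect rate (10.9 vs 1.0).
No option is at least as good as #7 on every objective and strictly better on one.

No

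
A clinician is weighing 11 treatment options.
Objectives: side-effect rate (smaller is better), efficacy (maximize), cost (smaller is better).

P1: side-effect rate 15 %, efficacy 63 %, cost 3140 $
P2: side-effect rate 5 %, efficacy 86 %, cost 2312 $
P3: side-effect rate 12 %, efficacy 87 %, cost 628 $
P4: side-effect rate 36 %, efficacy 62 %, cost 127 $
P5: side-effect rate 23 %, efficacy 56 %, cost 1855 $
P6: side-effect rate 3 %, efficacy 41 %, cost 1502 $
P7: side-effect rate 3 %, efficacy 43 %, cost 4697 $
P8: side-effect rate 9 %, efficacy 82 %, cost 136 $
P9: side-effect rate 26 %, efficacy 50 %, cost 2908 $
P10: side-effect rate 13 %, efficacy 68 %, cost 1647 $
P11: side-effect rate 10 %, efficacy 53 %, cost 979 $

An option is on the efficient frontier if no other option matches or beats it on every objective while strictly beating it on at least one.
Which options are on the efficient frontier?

P1: dominated by P2 (side-effect rate 5≤15, efficacy 86≥63, cost 2312≤3140).
P2: not dominated.
P3: not dominated (best efficacy).
P4: not dominated (best cost).
P5: dominated by P3 (side-effect rate 12≤23, efficacy 87≥56, cost 628≤1855).
P6: not dominated.
P7: not dominated.
P8: not dominated.
P9: dominated by P2 (side-effect rate 5≤26, efficacy 86≥50, cost 2312≤2908).
P10: dominated by P3 (side-effect rate 12≤13, efficacy 87≥68, cost 628≤1647).
P11: dominated by P8 (side-effect rate 9≤10, efficacy 82≥53, cost 136≤979).

P2, P3, P4, P6, P7, P8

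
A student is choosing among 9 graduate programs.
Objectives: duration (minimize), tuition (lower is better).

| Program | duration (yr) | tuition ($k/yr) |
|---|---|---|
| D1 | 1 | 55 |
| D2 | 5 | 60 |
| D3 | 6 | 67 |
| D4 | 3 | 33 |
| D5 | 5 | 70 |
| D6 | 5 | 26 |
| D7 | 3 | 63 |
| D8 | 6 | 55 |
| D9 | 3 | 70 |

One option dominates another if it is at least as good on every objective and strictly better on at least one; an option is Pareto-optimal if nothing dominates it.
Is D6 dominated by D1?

D1 vs D6: D1 is worse on tuition (55 vs 26), so it does not dominate D6.

No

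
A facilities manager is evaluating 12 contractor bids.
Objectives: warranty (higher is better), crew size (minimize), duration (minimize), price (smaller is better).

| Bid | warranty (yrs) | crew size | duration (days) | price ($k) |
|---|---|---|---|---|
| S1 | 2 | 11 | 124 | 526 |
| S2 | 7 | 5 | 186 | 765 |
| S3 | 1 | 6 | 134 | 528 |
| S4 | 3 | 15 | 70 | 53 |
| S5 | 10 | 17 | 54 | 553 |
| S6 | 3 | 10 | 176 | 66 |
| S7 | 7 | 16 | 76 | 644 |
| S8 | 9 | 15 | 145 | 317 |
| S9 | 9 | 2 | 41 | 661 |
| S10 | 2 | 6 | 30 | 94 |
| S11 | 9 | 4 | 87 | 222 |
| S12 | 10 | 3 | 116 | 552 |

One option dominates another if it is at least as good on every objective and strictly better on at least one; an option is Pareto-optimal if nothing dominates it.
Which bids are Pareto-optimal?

S1: dominated by S10 (warranty 2≥2, crew size 6≤11, duration 30≤124, price 94≤526).
S2: dominated by S9 (warranty 9≥7, crew size 2≤5, duration 41≤186, price 661≤765).
S3: dominated by S10 (warranty 2≥1, crew size 6≤6, duration 30≤134, price 94≤528).
S4: not dominated (best price).
S5: not dominated.
S6: not dominated.
S7: not dominated.
S8: dominated by S11 (warranty 9≥9, crew size 4≤15, duration 87≤145, price 222≤317).
S9: not dominated (best crew size).
S10: not dominated (best duration).
S11: not dominated.
S12: not dominated.

S4, S5, S6, S7, S9, S10, S11, S12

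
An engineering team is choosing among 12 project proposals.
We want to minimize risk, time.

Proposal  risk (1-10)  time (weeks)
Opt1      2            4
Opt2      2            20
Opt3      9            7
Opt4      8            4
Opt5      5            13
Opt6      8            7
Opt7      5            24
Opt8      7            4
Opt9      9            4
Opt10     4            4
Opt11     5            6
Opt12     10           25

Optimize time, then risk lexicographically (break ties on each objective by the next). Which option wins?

Opt1

First minimize time: best is 4, kept {Opt1, Opt4, Opt8, Opt9, Opt10}.
Then minimize risk: best is 2, kept {Opt1}.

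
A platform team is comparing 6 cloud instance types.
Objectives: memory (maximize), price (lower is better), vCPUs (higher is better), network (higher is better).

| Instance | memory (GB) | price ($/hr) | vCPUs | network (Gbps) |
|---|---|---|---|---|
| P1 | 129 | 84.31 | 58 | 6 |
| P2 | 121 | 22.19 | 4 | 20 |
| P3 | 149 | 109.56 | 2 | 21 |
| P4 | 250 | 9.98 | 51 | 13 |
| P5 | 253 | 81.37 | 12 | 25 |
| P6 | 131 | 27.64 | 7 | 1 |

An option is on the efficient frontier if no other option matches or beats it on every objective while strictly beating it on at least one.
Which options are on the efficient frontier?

P1: not dominated (best vCPUs).
P2: not dominated.
P3: dominated by P5 (memory 253≥149, price 81.37≤109.56, vCPUs 12≥2, network 25≥21).
P4: not dominated (best price).
P5: not dominated (best memory).
P6: dominated by P4 (memory 250≥131, price 9.98≤27.64, vCPUs 51≥7, network 13≥1).

P1, P2, P4, P5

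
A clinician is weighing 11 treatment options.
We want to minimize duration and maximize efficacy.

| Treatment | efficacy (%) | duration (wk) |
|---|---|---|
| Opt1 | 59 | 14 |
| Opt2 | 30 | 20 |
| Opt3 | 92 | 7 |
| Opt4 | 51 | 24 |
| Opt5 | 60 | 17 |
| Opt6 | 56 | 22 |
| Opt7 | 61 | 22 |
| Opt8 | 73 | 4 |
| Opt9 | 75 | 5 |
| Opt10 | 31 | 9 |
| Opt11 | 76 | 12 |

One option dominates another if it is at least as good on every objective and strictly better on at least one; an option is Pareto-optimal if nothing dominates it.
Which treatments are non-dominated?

Opt3, Opt8, Opt9

Opt1: dominated by Opt3 (efficacy 92≥59, duration 7≤14).
Opt2: dominated by Opt1 (efficacy 59≥30, duration 14≤20).
Opt3: not dominated (best efficacy).
Opt4: dominated by Opt1 (efficacy 59≥51, duration 14≤24).
Opt5: dominated by Opt3 (efficacy 92≥60, duration 7≤17).
Opt6: dominated by Opt1 (efficacy 59≥56, duration 14≤22).
Opt7: dominated by Opt3 (efficacy 92≥61, duration 7≤22).
Opt8: not dominated (best duration).
Opt9: not dominated.
Opt10: dominated by Opt3 (efficacy 92≥31, duration 7≤9).
Opt11: dominated by Opt3 (efficacy 92≥76, duration 7≤12).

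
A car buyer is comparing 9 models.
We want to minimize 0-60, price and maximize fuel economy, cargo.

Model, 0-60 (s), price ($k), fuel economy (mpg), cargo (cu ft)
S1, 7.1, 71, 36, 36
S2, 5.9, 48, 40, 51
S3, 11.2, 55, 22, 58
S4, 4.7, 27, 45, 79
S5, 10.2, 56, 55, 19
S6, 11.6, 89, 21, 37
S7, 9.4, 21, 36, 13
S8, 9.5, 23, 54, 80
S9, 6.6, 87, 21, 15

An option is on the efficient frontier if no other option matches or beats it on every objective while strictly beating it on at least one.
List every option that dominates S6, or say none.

S2: 0-60 5.9≤11.6, price 48≤89, fuel economy 40≥21, cargo 51≥37 — dominates S6.
S3: 0-60 11.2≤11.6, price 55≤89, fuel economy 22≥21, cargo 58≥37 — dominates S6.
S4: 0-60 4.7≤11.6, price 27≤89, fuel economy 45≥21, cargo 79≥37 — dominates S6.
S8: 0-60 9.5≤11.6, price 23≤89, fuel economy 54≥21, cargo 80≥37 — dominates S6.
Others (S1, S5, S7, S9) are each worse than S6 on at least one objective.

S2, S3, S4, S8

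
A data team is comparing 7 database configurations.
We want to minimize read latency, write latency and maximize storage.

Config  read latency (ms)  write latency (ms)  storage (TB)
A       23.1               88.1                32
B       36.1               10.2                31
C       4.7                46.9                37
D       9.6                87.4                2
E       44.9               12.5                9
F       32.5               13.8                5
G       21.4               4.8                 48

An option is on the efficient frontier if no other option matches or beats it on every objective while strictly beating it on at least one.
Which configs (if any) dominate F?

G

G: read latency 21.4≤32.5, write latency 4.8≤13.8, storage 48≥5 — dominates F.
Others (A, B, C, D, E) are each worse than F on at least one objective.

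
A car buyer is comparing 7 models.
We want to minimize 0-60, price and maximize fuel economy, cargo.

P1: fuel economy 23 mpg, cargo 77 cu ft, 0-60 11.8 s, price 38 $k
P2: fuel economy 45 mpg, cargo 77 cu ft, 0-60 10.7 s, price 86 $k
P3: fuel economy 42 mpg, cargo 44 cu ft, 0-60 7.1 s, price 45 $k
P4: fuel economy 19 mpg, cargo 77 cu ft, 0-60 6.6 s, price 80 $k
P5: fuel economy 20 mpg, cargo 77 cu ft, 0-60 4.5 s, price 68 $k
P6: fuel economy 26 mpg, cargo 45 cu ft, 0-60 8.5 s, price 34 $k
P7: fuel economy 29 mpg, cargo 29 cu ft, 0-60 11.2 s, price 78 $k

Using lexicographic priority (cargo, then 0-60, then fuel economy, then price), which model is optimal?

First maximize cargo: best is 77, kept {P1, P2, P4, P5}.
Then minimize 0-60: best is 4.5, kept {P5}.

P5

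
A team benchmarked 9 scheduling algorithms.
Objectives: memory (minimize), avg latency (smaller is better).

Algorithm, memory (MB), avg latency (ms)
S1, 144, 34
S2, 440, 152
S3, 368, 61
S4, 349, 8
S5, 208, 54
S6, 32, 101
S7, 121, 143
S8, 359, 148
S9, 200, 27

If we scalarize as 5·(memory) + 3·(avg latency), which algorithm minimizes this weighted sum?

S1: 5·144 + 3·34 = 822
S2: 5·440 + 3·152 = 2656
S3: 5·368 + 3·61 = 2023
S4: 5·349 + 3·8 = 1769
S5: 5·208 + 3·54 = 1202
S6: 5·32 + 3·101 = 463
S7: 5·121 + 3·143 = 1034
S8: 5·359 + 3·148 = 2239
S9: 5·200 + 3·27 = 1081
Lowest: S6 at 463.

S6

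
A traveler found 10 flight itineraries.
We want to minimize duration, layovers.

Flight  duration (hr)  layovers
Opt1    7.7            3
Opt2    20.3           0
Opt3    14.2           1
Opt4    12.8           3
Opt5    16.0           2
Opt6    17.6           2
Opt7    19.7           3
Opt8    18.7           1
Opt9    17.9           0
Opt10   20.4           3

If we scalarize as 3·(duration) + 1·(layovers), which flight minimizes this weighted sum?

Opt1

Opt1: 3·7.7 + 1·3 = 26.1
Opt2: 3·20.3 + 1·0 = 60.9
Opt3: 3·14.2 + 1·1 = 43.6
Opt4: 3·12.8 + 1·3 = 41.4
Opt5: 3·16.0 + 1·2 = 50.0
Opt6: 3·17.6 + 1·2 = 54.8
Opt7: 3·19.7 + 1·3 = 62.1
Opt8: 3·18.7 + 1·1 = 57.1
Opt9: 3·17.9 + 1·0 = 53.7
Opt10: 3·20.4 + 1·3 = 64.2
Lowest: Opt1 at 26.1.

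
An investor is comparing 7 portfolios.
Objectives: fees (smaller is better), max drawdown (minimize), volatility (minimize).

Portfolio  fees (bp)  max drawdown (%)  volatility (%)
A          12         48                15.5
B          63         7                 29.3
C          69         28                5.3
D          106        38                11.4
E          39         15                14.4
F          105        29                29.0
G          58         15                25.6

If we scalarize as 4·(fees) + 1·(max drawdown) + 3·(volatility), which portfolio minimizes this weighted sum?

A

A: 4·12 + 1·48 + 3·15.5 = 142.5
B: 4·63 + 1·7 + 3·29.3 = 346.9
C: 4·69 + 1·28 + 3·5.3 = 319.9
D: 4·106 + 1·38 + 3·11.4 = 496.2
E: 4·39 + 1·15 + 3·14.4 = 214.2
F: 4·105 + 1·29 + 3·29.0 = 536.0
G: 4·58 + 1·15 + 3·25.6 = 323.8
Lowest: A at 142.5.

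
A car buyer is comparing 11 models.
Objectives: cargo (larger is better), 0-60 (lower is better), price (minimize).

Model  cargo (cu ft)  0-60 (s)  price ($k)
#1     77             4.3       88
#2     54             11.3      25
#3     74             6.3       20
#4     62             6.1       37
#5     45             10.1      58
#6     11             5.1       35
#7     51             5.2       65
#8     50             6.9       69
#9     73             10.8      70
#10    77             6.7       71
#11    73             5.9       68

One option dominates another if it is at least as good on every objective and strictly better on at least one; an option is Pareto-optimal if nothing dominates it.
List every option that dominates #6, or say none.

none

#1: worse on price (88 vs 35).
#2: worse on 0-60 (11.3 vs 5.1).
#3: worse on 0-60 (6.3 vs 5.1).
#4: worse on 0-60 (6.1 vs 5.1).
#5: worse on 0-60 (10.1 vs 5.1).
#7: worse on 0-60 (5.2 vs 5.1).
#8: worse on 0-60 (6.9 vs 5.1).
#9: worse on 0-60 (10.8 vs 5.1).
#10: worse on 0-60 (6.7 vs 5.1).
#11: worse on 0-60 (5.9 vs 5.1).
No option dominates #6.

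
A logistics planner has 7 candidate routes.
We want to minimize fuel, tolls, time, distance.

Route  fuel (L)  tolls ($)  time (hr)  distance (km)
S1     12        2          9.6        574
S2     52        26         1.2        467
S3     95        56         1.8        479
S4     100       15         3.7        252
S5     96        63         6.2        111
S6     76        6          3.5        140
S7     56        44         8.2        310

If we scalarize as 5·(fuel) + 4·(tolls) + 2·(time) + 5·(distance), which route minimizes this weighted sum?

S6

S1: 5·12 + 4·2 + 2·9.6 + 5·574 = 2957.2
S2: 5·52 + 4·26 + 2·1.2 + 5·467 = 2701.4
S3: 5·95 + 4·56 + 2·1.8 + 5·479 = 3097.6
S4: 5·100 + 4·15 + 2·3.7 + 5·252 = 1827.4
S5: 5·96 + 4·63 + 2·6.2 + 5·111 = 1299.4
S6: 5·76 + 4·6 + 2·3.5 + 5·140 = 1111.0
S7: 5·56 + 4·44 + 2·8.2 + 5·310 = 2022.4
Lowest: S6 at 1111.0.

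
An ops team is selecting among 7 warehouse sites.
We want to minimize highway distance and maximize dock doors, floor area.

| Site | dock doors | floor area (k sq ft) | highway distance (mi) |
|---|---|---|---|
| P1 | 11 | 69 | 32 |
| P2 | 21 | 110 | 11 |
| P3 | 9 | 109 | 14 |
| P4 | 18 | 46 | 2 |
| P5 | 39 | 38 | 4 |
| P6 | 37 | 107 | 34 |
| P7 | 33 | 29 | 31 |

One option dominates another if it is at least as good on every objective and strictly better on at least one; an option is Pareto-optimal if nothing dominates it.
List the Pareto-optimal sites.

P1: dominated by P2 (dock doors 21≥11, floor area 110≥69, highway distance 11≤32).
P2: not dominated (best floor area).
P3: dominated by P2 (dock doors 21≥9, floor area 110≥109, highway distance 11≤14).
P4: not dominated (best highway distance).
P5: not dominated (best dock doors).
P6: not dominated.
P7: dominated by P5 (dock doors 39≥33, floor area 38≥29, highway distance 4≤31).

P2, P4, P5, P6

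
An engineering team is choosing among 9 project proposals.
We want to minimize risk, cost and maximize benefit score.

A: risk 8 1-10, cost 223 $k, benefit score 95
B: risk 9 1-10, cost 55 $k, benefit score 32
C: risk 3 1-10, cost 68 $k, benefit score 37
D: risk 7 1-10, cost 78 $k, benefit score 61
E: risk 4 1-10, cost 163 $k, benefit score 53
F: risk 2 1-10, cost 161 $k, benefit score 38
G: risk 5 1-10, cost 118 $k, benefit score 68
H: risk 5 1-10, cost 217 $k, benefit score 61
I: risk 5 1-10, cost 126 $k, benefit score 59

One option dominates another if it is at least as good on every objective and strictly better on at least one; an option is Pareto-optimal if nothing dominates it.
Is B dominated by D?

No

D vs B: D is worse on cost (78 vs 55), so it does not dominate B.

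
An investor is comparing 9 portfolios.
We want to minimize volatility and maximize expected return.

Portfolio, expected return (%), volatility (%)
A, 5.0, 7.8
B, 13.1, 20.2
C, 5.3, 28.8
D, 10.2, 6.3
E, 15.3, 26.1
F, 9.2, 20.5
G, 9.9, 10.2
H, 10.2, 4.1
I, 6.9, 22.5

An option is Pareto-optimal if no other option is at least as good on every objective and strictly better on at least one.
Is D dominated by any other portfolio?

H vs D: expected return 10.2≥10.2, volatility 4.1≤6.3 — H is at least as good on every objective and strictly better on at least one, so H dominates D.

Yes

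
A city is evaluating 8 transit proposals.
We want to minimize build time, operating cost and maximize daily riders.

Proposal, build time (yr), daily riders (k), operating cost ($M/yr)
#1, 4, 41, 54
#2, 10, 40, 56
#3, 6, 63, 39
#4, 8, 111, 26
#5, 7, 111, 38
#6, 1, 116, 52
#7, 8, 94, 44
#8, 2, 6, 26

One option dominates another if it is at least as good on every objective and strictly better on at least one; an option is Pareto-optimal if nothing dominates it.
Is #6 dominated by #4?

#4 vs #6: #4 is worse on build time (8 vs 1), so it does not dominate #6.

No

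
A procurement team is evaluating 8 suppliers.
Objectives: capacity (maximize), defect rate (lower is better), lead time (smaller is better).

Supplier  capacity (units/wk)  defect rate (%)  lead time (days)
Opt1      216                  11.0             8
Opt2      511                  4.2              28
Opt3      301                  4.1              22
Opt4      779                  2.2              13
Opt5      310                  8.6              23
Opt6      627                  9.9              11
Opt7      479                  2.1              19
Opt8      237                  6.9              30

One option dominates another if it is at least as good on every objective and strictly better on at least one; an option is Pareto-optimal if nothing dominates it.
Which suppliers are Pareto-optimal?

Opt1, Opt4, Opt6, Opt7

Opt1: not dominated (best lead time).
Opt2: dominated by Opt4 (capacity 779≥511, defect rate 2.2≤4.2, lead time 13≤28).
Opt3: dominated by Opt4 (capacity 779≥301, defect rate 2.2≤4.1, lead time 13≤22).
Opt4: not dominated (best capacity).
Opt5: dominated by Opt4 (capacity 779≥310, defect rate 2.2≤8.6, lead time 13≤23).
Opt6: not dominated.
Opt7: not dominated (best defect rate).
Opt8: dominated by Opt2 (capacity 511≥237, defect rate 4.2≤6.9, lead time 28≤30).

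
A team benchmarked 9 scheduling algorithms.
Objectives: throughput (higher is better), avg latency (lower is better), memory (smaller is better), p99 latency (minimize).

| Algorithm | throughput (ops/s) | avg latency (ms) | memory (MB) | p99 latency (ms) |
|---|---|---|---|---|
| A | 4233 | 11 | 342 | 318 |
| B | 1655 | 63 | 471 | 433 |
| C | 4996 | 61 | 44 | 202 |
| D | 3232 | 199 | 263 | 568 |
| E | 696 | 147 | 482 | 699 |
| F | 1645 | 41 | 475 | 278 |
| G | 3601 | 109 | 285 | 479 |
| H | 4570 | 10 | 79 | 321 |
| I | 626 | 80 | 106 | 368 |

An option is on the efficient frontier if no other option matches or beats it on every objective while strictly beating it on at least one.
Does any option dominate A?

No

B: worse on throughput (1655 vs 4233).
C: worse on avg latency (61 vs 11).
D: worse on throughput (3232 vs 4233).
E: worse on throughput (696 vs 4233).
F: worse on throughput (1645 vs 4233).
G: worse on throughput (3601 vs 4233).
H: worse on p99 latency (321 vs 318).
I: worse on throughput (626 vs 4233).
No option is at least as good as A on every objective and strictly better on one.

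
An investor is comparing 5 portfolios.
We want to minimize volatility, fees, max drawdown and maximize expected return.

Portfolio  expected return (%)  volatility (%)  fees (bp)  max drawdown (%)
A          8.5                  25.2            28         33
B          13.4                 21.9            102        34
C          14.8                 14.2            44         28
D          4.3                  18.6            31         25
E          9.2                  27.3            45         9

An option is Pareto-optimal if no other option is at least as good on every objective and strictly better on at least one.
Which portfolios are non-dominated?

A: not dominated (best fees).
B: dominated by C (expected return 14.8≥13.4, volatility 14.2≤21.9, fees 44≤102, max drawdown 28≤34).
C: not dominated (best expected return).
D: not dominated.
E: not dominated (best max drawdown).

A, C, D, E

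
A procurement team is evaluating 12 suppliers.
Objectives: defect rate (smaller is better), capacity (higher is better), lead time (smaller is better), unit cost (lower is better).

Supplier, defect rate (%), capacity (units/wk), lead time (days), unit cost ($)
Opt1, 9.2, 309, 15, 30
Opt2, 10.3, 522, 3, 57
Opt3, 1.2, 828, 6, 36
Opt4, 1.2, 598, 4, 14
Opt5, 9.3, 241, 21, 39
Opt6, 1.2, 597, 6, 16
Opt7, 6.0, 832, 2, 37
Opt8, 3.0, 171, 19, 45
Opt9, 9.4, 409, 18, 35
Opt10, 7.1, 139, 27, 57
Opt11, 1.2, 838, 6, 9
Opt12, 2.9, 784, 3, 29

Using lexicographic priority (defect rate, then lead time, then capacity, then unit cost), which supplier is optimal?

First minimize defect rate: best is 1.2, kept {Opt3, Opt4, Opt6, Opt11}.
Then minimize lead time: best is 4, kept {Opt4}.

Opt4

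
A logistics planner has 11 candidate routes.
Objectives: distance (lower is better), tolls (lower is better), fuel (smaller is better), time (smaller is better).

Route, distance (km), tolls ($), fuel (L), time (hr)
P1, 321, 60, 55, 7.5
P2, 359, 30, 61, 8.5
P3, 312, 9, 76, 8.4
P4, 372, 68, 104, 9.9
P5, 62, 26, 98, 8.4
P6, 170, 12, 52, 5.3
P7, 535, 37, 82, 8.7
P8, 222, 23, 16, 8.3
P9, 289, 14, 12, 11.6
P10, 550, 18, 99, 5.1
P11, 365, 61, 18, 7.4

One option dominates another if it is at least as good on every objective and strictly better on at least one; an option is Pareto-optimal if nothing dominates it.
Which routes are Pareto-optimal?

P3, P5, P6, P8, P9, P10, P11

P1: dominated by P6 (distance 170≤321, tolls 12≤60, fuel 52≤55, time 5.3≤7.5).
P2: dominated by P6 (distance 170≤359, tolls 12≤30, fuel 52≤61, time 5.3≤8.5).
P3: not dominated (best tolls).
P4: dominated by P1 (distance 321≤372, tolls 60≤68, fuel 55≤104, time 7.5≤9.9).
P5: not dominated (best distance).
P6: not dominated.
P7: dominated by P2 (distance 359≤535, tolls 30≤37, fuel 61≤82, time 8.5≤8.7).
P8: not dominated.
P9: not dominated (best fuel).
P10: not dominated (best time).
P11: not dominated.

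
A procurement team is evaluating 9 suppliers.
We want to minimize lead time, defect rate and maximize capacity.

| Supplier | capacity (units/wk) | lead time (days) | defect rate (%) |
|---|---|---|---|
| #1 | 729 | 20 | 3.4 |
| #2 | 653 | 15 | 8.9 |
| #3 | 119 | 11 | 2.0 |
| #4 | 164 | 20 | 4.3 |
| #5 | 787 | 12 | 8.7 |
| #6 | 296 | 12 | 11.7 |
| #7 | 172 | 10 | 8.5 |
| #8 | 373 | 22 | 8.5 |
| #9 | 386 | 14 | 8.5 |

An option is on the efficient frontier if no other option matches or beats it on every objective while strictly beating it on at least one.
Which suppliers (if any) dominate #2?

#5

#5: capacity 787≥653, lead time 12≤15, defect rate 8.7≤8.9 — dominates #2.
Others (#1, #3, #4, #6, #7, #8, #9) are each worse than #2 on at least one objective.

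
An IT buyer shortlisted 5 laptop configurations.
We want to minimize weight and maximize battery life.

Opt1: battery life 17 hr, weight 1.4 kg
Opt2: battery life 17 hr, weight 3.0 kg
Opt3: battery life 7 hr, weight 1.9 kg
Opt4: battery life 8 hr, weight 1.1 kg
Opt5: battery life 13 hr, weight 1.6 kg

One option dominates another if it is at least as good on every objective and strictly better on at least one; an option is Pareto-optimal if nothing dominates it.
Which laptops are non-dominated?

Opt1, Opt4

Opt1: not dominated.
Opt2: dominated by Opt1 (battery life 17≥17, weight 1.4≤3.0).
Opt3: dominated by Opt1 (battery life 17≥7, weight 1.4≤1.9).
Opt4: not dominated (best weight).
Opt5: dominated by Opt1 (battery life 17≥13, weight 1.4≤1.6).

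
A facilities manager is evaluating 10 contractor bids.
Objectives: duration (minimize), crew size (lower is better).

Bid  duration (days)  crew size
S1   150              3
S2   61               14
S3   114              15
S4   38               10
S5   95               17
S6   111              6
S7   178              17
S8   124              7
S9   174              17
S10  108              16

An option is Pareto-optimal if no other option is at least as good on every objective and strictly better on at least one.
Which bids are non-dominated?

S1, S4, S6

S1: not dominated (best crew size).
S2: dominated by S4 (duration 38≤61, crew size 10≤14).
S3: dominated by S2 (duration 61≤114, crew size 14≤15).
S4: not dominated (best duration).
S5: dominated by S2 (duration 61≤95, crew size 14≤17).
S6: not dominated.
S7: dominated by S1 (duration 150≤178, crew size 3≤17).
S8: dominated by S6 (duration 111≤124, crew size 6≤7).
S9: dominated by S1 (duration 150≤174, crew size 3≤17).
S10: dominated by S2 (duration 61≤108, crew size 14≤16).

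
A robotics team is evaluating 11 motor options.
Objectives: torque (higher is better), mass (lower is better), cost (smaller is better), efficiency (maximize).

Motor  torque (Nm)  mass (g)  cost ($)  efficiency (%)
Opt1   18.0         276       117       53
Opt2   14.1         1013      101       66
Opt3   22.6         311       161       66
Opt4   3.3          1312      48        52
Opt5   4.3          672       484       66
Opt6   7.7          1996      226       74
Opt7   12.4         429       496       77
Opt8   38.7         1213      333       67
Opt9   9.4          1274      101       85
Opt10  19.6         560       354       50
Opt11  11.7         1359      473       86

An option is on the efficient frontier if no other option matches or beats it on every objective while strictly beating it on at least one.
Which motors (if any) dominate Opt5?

Opt3: torque 22.6≥4.3, mass 311≤672, cost 161≤484, efficiency 66≥66 — dominates Opt5.
Others (Opt1, Opt2, Opt4, Opt6, Opt7, Opt8, Opt9, Opt10, Opt11) are each worse than Opt5 on at least one objective.

Opt3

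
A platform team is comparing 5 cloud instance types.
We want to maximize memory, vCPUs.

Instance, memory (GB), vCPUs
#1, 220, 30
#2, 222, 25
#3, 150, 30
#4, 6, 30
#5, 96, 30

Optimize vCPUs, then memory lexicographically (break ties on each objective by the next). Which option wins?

#1

First maximize vCPUs: best is 30, kept {#1, #3, #4, #5}.
Then maximize memory: best is 220, kept {#1}.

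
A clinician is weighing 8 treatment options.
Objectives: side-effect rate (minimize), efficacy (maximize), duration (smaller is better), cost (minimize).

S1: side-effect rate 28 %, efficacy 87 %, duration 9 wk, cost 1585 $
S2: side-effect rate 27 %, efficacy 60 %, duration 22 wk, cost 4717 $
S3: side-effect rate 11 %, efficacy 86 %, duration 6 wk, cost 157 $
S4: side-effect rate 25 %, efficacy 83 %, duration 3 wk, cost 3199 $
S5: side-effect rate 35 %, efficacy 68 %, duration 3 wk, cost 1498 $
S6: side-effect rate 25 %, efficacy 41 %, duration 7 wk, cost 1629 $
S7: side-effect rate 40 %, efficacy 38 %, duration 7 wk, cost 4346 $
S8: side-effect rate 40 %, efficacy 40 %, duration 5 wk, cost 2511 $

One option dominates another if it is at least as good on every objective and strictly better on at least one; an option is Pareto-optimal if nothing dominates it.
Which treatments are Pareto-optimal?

S1: not dominated (best efficacy).
S2: dominated by S3 (side-effect rate 11≤27, efficacy 86≥60, duration 6≤22, cost 157≤4717).
S3: not dominated (best side-effect rate).
S4: not dominated.
S5: not dominated.
S6: dominated by S3 (side-effect rate 11≤25, efficacy 86≥41, duration 6≤7, cost 157≤1629).
S7: dominated by S3 (side-effect rate 11≤40, efficacy 86≥38, duration 6≤7, cost 157≤4346).
S8: dominated by S5 (side-effect rate 35≤40, efficacy 68≥40, duration 3≤5, cost 1498≤2511).

S1, S3, S4, S5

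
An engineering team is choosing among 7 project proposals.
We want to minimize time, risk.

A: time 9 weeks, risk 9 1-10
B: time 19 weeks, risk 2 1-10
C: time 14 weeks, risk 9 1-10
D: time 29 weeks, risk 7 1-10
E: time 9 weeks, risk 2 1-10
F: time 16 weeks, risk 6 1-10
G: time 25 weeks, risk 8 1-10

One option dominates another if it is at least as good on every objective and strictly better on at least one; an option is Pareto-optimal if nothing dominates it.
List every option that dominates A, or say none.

E: time 9≤9, risk 2≤9 — dominates A.
Others (B, C, D, F, G) are each worse than A on at least one objective.

E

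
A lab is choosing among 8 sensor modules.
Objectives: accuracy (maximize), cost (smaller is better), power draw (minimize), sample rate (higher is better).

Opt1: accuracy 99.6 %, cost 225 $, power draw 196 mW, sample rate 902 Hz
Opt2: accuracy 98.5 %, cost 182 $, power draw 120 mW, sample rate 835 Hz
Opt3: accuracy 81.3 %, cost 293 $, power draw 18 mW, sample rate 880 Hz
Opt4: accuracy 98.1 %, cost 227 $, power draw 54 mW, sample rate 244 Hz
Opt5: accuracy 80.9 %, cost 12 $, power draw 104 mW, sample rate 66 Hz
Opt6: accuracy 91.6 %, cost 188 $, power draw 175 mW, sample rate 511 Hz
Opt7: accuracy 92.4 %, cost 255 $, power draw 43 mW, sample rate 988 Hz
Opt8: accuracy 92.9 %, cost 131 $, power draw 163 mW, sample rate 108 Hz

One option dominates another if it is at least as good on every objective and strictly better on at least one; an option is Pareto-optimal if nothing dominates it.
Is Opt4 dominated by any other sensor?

Opt1: worse on power draw (196 vs 54).
Opt2: worse on power draw (120 vs 54).
Opt3: worse on accuracy (81.3 vs 98.1).
Opt5: worse on accuracy (80.9 vs 98.1).
Opt6: worse on accuracy (91.6 vs 98.1).
Opt7: worse on accuracy (92.4 vs 98.1).
Opt8: worse on accuracy (92.9 vs 98.1).
No option is at least as good as Opt4 on every objective and strictly better on one.

No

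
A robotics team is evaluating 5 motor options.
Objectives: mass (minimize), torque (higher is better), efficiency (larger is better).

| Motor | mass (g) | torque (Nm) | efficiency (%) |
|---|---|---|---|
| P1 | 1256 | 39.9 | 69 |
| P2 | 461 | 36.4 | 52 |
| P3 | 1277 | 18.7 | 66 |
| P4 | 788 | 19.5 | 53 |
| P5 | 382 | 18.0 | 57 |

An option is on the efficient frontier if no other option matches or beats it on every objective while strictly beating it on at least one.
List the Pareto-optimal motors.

P1: not dominated (best torque).
P2: not dominated.
P3: dominated by P1 (mass 1256≤1277, torque 39.9≥18.7, efficiency 69≥66).
P4: not dominated.
P5: not dominated (best mass).

P1, P2, P4, P5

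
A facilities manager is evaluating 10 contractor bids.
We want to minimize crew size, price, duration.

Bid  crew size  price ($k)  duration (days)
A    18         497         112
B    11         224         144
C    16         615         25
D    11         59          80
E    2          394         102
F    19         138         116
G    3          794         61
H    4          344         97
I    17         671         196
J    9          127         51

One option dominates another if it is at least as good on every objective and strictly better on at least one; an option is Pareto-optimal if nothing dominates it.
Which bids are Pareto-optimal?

A: dominated by D (crew size 11≤18, price 59≤497, duration 80≤112).
B: dominated by D (crew size 11≤11, price 59≤224, duration 80≤144).
C: not dominated (best duration).
D: not dominated (best price).
E: not dominated (best crew size).
F: dominated by D (crew size 11≤19, price 59≤138, duration 80≤116).
G: not dominated.
H: not dominated.
I: dominated by B (crew size 11≤17, price 224≤671, duration 144≤196).
J: not dominated.

C, D, E, G, H, J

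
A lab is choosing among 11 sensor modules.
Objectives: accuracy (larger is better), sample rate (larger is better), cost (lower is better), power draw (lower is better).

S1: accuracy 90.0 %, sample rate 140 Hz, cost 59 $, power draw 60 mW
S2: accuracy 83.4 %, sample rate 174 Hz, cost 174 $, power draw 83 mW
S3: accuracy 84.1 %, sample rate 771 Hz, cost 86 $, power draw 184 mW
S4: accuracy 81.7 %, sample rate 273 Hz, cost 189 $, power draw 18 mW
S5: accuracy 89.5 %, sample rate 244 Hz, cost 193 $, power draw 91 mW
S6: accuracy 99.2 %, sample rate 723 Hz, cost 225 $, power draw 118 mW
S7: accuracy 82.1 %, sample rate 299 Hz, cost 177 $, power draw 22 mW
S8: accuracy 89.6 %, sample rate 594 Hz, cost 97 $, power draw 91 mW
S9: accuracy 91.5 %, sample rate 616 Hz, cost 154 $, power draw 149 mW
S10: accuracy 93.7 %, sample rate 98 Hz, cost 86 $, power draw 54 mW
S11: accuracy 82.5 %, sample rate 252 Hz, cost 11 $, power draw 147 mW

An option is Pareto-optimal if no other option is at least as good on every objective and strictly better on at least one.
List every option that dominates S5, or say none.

S8: accuracy 89.6≥89.5, sample rate 594≥244, cost 97≤193, power draw 91≤91 — dominates S5.
Others (S1, S2, S3, S4, S6, S7, S9, S10, S11) are each worse than S5 on at least one objective.

S8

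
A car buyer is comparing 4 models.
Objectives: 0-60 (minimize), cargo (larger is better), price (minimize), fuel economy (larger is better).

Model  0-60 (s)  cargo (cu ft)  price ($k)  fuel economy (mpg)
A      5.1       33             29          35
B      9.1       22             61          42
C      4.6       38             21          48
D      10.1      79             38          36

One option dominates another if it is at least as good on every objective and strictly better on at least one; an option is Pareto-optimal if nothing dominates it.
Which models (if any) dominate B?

C: 0-60 4.6≤9.1, cargo 38≥22, price 21≤61, fuel economy 48≥42 — dominates B.
Others (A, D) are each worse than B on at least one objective.

C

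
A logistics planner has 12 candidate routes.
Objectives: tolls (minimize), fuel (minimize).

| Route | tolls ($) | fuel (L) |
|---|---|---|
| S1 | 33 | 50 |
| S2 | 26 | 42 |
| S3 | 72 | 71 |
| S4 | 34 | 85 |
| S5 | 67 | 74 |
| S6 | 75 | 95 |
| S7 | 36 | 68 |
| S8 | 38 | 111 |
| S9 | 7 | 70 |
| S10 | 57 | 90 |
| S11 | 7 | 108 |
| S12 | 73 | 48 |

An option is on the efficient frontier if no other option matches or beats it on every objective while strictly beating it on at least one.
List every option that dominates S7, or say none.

S1, S2

S1: tolls 33≤36, fuel 50≤68 — dominates S7.
S2: tolls 26≤36, fuel 42≤68 — dominates S7.
Others (S3, S4, S5, S6, S8, S9, S10, S11, S12) are each worse than S7 on at least one objective.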